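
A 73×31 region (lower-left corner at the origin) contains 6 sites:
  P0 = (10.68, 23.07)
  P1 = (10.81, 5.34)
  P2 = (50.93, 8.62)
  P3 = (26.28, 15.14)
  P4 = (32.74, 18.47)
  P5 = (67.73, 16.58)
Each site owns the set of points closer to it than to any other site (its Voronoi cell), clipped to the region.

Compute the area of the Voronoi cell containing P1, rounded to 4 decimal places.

1. box [0,73]×[0,31]: [(0, 0) (73, 0) (73, 31) (0, 31)]
2. ⊥bis P1·P0 via (10.745,14.205): [(0, 14.1262) (0, 0) (73, 0) (73, 14.6615)]  |A|=1050.7504
3. ⊥bis P1·P2 via (30.87,6.98): [(30.2676, 14.3481) (0, 14.1262) (0, 0) (31.4406, 0)]  |A|=439.3409
4. ⊥bis P1·P3 via (18.545,10.24): [(16.0088, 14.2436) (0, 14.1262) (0, 0) (25.0319, 0)]  |A|=291.3437
5. ⊥bis P1·P4 via (21.775,11.905): [(16.0088, 14.2436) (0, 14.1262) (0, 0) (25.0319, 0)]  |A|=291.3437
6. ⊥bis P1·P5 via (39.27,10.96): [(16.0088, 14.2436) (0, 14.1262) (0, 0) (25.0319, 0)]  |A|=291.3437
7. canonical 4-gon: [(16.0088, 14.2436) (0, 14.1262) (0, 0) (25.0319, 0)]
8. shoelace: 291.3437

Area of P1's cell: 291.3437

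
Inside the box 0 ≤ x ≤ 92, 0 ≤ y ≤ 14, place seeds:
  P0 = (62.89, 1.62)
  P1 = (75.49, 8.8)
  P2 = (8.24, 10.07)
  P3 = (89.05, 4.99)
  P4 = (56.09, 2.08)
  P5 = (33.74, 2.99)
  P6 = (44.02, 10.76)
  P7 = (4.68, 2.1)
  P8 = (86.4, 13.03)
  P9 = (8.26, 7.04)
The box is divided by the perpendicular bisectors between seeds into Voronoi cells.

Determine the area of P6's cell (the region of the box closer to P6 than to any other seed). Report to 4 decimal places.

1. box [0,92]×[0,14]: [(0, 0) (92, 0) (92, 14) (0, 14)]
2. ⊥bis P6·P0 via (53.455,6.19): [(0, 0) (50.4568, 0) (57.2379, 14) (0, 14)]  |A|=753.8627
3. ⊥bis P6·P1 via (59.755,9.78): [(0, 0) (50.4568, 0) (57.2379, 14) (0, 14)]  |A|=753.8627
4. ⊥bis P6·P2 via (26.13,10.415): [(26.3308, 0) (50.4568, 0) (57.2379, 14) (26.0609, 14)]  |A|=387.1207
5. ⊥bis P6·P3 via (66.535,7.875): [(26.3308, 0) (50.4568, 0) (57.2379, 14) (26.0609, 14)]  |A|=387.1207
6. ⊥bis P6·P4 via (50.055,6.42): [(26.3308, 0) (45.4381, 0) (55.5061, 14) (26.0609, 14)]  |A|=339.8674
7. ⊥bis P6·P5 via (38.88,6.875): [(44.0764, 0) (45.4381, 0) (55.5061, 14) (33.4947, 14)]  |A|=163.6121
8. ⊥bis P6·P7 via (24.35,6.43): [(44.0764, 0) (45.4381, 0) (55.5061, 14) (33.4947, 14)]  |A|=163.6121
9. ⊥bis P6·P8 via (65.21,11.895): [(44.0764, 0) (45.4381, 0) (55.5061, 14) (33.4947, 14)]  |A|=163.6121
10. ⊥bis P6·P9 via (26.14,8.9): [(44.0764, 0) (45.4381, 0) (55.5061, 14) (33.4947, 14)]  |A|=163.6121
11. canonical 4-gon: [(44.0764, 0) (45.4381, 0) (55.5061, 14) (33.4947, 14)]
12. shoelace: 163.6121

Area of P6's cell: 163.6121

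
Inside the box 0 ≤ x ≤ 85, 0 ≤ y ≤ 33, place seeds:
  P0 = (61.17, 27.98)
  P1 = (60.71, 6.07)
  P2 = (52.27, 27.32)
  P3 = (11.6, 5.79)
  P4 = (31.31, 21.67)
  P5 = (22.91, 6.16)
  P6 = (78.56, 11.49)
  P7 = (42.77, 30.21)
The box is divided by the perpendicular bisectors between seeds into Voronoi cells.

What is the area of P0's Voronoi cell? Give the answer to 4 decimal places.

1. box [0,85]×[0,33]: [(0, 0) (85, 0) (85, 33) (0, 33)]
2. ⊥bis P0·P1 via (60.94,17.025): [(0, 18.3044) (85, 16.5199) (85, 33) (0, 33)]  |A|=1324.9675
3. ⊥bis P0·P2 via (56.72,27.65): [(57.5026, 17.0972) (85, 16.5199) (85, 33) (56.3233, 33)]  |A|=454.6014
4. ⊥bis P0·P3 via (36.385,16.885): [(57.5026, 17.0972) (85, 16.5199) (85, 33) (56.3233, 33)]  |A|=454.6014
5. ⊥bis P0·P4 via (46.24,24.825): [(57.5026, 17.0972) (85, 16.5199) (85, 33) (56.3233, 33)]  |A|=454.6014
6. ⊥bis P0·P5 via (42.04,17.07): [(57.5026, 17.0972) (85, 16.5199) (85, 33) (56.3233, 33)]  |A|=454.6014
7. ⊥bis P0·P6 via (69.865,19.735): [(57.5026, 17.0972) (67.1712, 16.8942) (82.4435, 33) (56.3233, 33)]  |A|=287.1035
8. ⊥bis P0·P7 via (51.97,29.095): [(57.5026, 17.0972) (67.1712, 16.8942) (82.4435, 33) (56.3233, 33)]  |A|=287.1035
9. canonical 4-gon: [(57.5026, 17.0972) (67.1712, 16.8942) (82.4435, 33) (56.3233, 33)]
10. shoelace: 287.1035

Area of P0's cell: 287.1035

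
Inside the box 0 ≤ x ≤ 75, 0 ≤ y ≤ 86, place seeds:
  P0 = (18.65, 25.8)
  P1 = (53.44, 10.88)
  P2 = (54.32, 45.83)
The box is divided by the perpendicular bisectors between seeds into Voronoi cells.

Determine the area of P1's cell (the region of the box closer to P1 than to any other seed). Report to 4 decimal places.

Area of P1's cell: 1151.8541

1. box [0,75]×[0,86]: [(0, 0) (75, 0) (75, 86) (0, 86)]
2. ⊥bis P1·P0 via (36.045,18.34): [(28.1797, 0) (75, 0) (75, 86) (65.0616, 86)]  |A|=2440.6233
3. ⊥bis P1·P2 via (53.88,28.355): [(40.4847, 28.6923) (28.1797, 0) (75, 0) (75, 27.8232)]  |A|=1151.8541
4. canonical 4-gon: [(40.4847, 28.6923) (28.1797, 0) (75, 0) (75, 27.8232)]
5. shoelace: 1151.8541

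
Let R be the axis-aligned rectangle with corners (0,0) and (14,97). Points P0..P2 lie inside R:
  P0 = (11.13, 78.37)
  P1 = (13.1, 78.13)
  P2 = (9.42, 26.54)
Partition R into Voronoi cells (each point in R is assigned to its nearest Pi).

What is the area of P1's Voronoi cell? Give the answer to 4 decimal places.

Area of P1's cell: 104.4220

1. box [0,14]×[0,97]: [(0, 0) (14, 0) (14, 97) (0, 97)]
2. ⊥bis P1·P0 via (12.115,78.25): [(2.582, 0) (14, 0) (14, 93.7227)]  |A|=535.0627
3. ⊥bis P1·P2 via (11.26,52.335): [(8.9777, 52.4978) (14, 52.1396) (14, 93.7227)]  |A|=104.422
4. canonical 3-gon: [(8.9777, 52.4978) (14, 52.1396) (14, 93.7227)]
5. shoelace: 104.422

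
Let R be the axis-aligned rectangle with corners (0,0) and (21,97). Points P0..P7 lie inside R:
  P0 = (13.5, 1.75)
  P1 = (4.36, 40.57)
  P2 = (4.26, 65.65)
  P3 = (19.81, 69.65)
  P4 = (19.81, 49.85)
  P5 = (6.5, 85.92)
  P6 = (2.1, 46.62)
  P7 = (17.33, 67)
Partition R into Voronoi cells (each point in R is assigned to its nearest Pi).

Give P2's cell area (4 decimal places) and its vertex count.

Area of P2's cell: 214.4916 (5 vertices)

1. box [0,21]×[0,97]: [(0, 0) (21, 0) (21, 97) (0, 97)]
2. ⊥bis P2·P0 via (8.88,33.7): [(0, 32.4159) (21, 35.4526) (21, 97) (0, 97)]  |A|=1324.3807
3. ⊥bis P2·P1 via (4.31,53.11): [(0, 53.0928) (21, 53.1765) (21, 97) (0, 97)]  |A|=921.1717
4. ⊥bis P2·P3 via (12.035,67.65): [(0, 53.0928) (15.7634, 53.1557) (4.4852, 97) (0, 97)]  |A|=444.3887
5. ⊥bis P2·P4 via (12.035,57.75): [(0, 53.0928) (7.3326, 53.1221) (14.0672, 59.75) (4.4852, 97) (0, 97)]  |A|=416.5624
6. ⊥bis P2·P5 via (5.38,75.785): [(0, 76.3795) (0, 53.0928) (7.3326, 53.1221) (14.0672, 59.75) (10.0759, 75.2661)]  |A|=263.9377
7. ⊥bis P2·P6 via (3.18,56.135): [(0, 76.3795) (0, 56.4959) (9.6481, 55.4008) (14.0672, 59.75) (10.0759, 75.2661)]  |A|=239.1999
8. ⊥bis P2·P7 via (10.795,66.325): [(9.8691, 75.2889) (0, 76.3795) (0, 56.4959) (9.6481, 55.4008) (11.7134, 57.4335)]  |A|=214.4916
9. canonical 5-gon: [(9.8691, 75.2889) (0, 76.3795) (0, 56.4959) (9.6481, 55.4008) (11.7134, 57.4335)]
10. shoelace: 214.4916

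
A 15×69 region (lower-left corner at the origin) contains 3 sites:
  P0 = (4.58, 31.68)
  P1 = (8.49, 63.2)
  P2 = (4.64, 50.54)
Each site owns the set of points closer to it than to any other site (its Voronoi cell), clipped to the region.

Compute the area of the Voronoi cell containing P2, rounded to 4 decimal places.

1. box [0,15]×[0,69]: [(0, 0) (15, 0) (15, 69) (0, 69)]
2. ⊥bis P2·P0 via (4.61,41.11): [(0, 41.1247) (15, 41.0769) (15, 69) (0, 69)]  |A|=418.4879
3. ⊥bis P2·P1 via (6.565,56.87): [(0, 58.8665) (0, 41.1247) (15, 41.0769) (15, 54.3049)]  |A|=232.2728
4. canonical 4-gon: [(0, 58.8665) (0, 41.1247) (15, 41.0769) (15, 54.3049)]
5. shoelace: 232.2728

Area of P2's cell: 232.2728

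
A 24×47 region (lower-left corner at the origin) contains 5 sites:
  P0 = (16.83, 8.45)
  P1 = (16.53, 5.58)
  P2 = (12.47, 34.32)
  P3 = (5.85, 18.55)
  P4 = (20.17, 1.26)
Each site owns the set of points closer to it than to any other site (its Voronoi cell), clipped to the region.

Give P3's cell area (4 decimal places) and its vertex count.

Area of P3's cell: 275.7908 (4 vertices)

1. box [0,24]×[0,47]: [(0, 0) (24, 0) (24, 47) (0, 47)]
2. ⊥bis P3·P0 via (11.34,13.5): [(0, 1.172) (24, 27.263) (24, 47) (0, 47)]  |A|=786.7799
3. ⊥bis P3·P1 via (11.19,12.065): [(0, 2.8507) (6.3664, 8.0931) (24, 27.263) (24, 47) (0, 47)]  |A|=781.436
4. ⊥bis P3·P2 via (9.16,26.435): [(0, 30.2802) (0, 2.8507) (6.3664, 8.0931) (19.3165, 22.1715)]  |A|=275.7908
5. ⊥bis P3·P4 via (13.01,9.905): [(0, 30.2802) (0, 2.8507) (6.3664, 8.0931) (19.3165, 22.1715)]  |A|=275.7908
6. canonical 4-gon: [(0, 30.2802) (0, 2.8507) (6.3664, 8.0931) (19.3165, 22.1715)]
7. shoelace: 275.7908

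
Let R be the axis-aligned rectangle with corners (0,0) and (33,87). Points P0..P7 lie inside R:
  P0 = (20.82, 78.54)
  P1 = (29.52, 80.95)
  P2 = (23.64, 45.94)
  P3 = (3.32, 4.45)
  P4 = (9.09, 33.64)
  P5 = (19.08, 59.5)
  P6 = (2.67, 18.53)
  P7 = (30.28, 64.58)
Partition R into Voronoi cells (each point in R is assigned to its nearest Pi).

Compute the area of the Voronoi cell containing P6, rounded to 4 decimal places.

Area of P6's cell: 312.1561

1. box [0,33]×[0,87]: [(0, 0) (33, 0) (33, 87) (0, 87)]
2. ⊥bis P6·P0 via (11.745,48.535): [(0, 52.0873) (0, 0) (33, 0) (33, 42.1064)]  |A|=1554.1961
3. ⊥bis P6·P1 via (16.095,49.74): [(0, 52.0873) (0, 0) (33, 0) (33, 42.1064)]  |A|=1554.1961
4. ⊥bis P6·P2 via (13.155,32.235): [(0, 42.2992) (0, 0) (33, 0) (33, 17.0526)]  |A|=979.305
5. ⊥bis P6·P3 via (2.995,11.49): [(0, 42.2992) (0, 11.3517) (33, 12.8752) (33, 17.0526)]  |A|=579.561
6. ⊥bis P6·P4 via (5.88,26.085): [(0, 28.5833) (0, 11.3517) (33, 12.8752) (33, 14.5621)]  |A|=312.1561
7. ⊥bis P6·P5 via (10.875,39.015): [(0, 28.5833) (0, 11.3517) (33, 12.8752) (33, 14.5621)]  |A|=312.1561
8. ⊥bis P6·P7 via (16.475,41.555): [(0, 28.5833) (0, 11.3517) (33, 12.8752) (33, 14.5621)]  |A|=312.1561
9. canonical 4-gon: [(0, 28.5833) (0, 11.3517) (33, 12.8752) (33, 14.5621)]
10. shoelace: 312.1561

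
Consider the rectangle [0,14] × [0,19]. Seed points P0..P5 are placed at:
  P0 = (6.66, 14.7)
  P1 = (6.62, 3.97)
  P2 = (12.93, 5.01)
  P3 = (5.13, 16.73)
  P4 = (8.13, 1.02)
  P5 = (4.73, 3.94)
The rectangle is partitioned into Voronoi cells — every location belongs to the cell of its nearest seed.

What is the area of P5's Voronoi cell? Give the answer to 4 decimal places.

Area of P5's cell: 54.5130

1. box [0,14]×[0,19]: [(0, 0) (14, 0) (14, 19) (0, 19)]
2. ⊥bis P5·P0 via (5.695,9.32): [(0, 10.3415) (0, 0) (14, 0) (14, 7.8303)]  |A|=127.2029
3. ⊥bis P5·P1 via (5.675,3.955): [(5.5895, 9.3389) (0, 10.3415) (0, 0) (5.7378, 0)]  |A|=55.6944
4. ⊥bis P5·P2 via (8.83,4.475): [(5.5895, 9.3389) (0, 10.3415) (0, 0) (5.7378, 0)]  |A|=55.6944
5. ⊥bis P5·P3 via (4.93,10.335): [(5.5895, 9.3389) (0, 10.3415) (0, 0) (5.7378, 0)]  |A|=55.6944
6. ⊥bis P5·P4 via (6.43,2.48): [(5.7117, 1.6436) (5.5895, 9.3389) (0, 10.3415) (0, 0) (4.3001, 0)]  |A|=54.513
7. canonical 5-gon: [(5.7117, 1.6436) (5.5895, 9.3389) (0, 10.3415) (0, 0) (4.3001, 0)]
8. shoelace: 54.513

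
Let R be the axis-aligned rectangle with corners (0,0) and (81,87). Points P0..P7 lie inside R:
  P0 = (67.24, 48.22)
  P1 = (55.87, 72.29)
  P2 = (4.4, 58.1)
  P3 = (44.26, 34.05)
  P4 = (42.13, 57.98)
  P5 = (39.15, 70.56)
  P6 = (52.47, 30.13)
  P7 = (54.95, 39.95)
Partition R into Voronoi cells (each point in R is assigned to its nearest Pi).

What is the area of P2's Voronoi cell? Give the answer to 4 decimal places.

1. box [0,81]×[0,87]: [(0, 0) (81, 0) (81, 87) (0, 87)]
2. ⊥bis P2·P0 via (35.82,53.16): [(0, 0) (27.4619, 0) (41.1405, 87) (0, 87)]  |A|=2984.2052
3. ⊥bis P2·P1 via (30.135,65.195): [(0, 0) (27.4619, 0) (34.9604, 47.6924) (24.1235, 87) (0, 87)]  |A|=2649.7567
4. ⊥bis P2·P3 via (24.33,46.075): [(0, 5.7509) (31.9325, 58.6752) (24.1235, 87) (0, 87)]  |A|=1638.8883
5. ⊥bis P2·P4 via (23.265,58.04): [(0, 5.7509) (23.2211, 44.2371) (23.3571, 87) (0, 87)]  |A|=1442.7548
6. ⊥bis P2·P5 via (21.775,64.33): [(0, 5.7509) (23.2211, 44.2371) (23.2717, 60.1557) (13.6464, 87) (0, 87)]  |A|=1312.4167
7. ⊥bis P2·P6 via (28.435,44.115): [(0, 5.7509) (23.2211, 44.2371) (23.2717, 60.1557) (13.6464, 87) (0, 87)]  |A|=1312.4167
8. ⊥bis P2·P7 via (29.675,49.025): [(0, 5.7509) (23.2211, 44.2371) (23.2717, 60.1557) (13.6464, 87) (0, 87)]  |A|=1312.4167
9. canonical 5-gon: [(0, 5.7509) (23.2211, 44.2371) (23.2717, 60.1557) (13.6464, 87) (0, 87)]
10. shoelace: 1312.4167

Area of P2's cell: 1312.4167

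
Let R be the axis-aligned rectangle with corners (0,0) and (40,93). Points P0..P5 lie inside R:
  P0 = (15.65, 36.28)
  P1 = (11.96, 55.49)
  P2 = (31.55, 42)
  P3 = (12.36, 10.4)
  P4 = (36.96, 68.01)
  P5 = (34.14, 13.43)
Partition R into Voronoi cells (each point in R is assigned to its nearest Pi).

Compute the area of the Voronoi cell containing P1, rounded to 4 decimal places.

Area of P1's cell: 918.3251

1. box [0,40]×[0,93]: [(0, 0) (40, 0) (40, 93) (0, 93)]
2. ⊥bis P1·P0 via (13.805,45.885): [(0, 43.2332) (40, 50.9167) (40, 93) (0, 93)]  |A|=1837.0007
3. ⊥bis P1·P2 via (21.755,48.745): [(0, 43.2332) (20.6972, 47.2089) (40, 75.2401) (40, 93) (0, 93)]  |A|=1602.246
4. ⊥bis P1·P3 via (12.16,32.945): [(0, 43.2332) (20.6972, 47.2089) (40, 75.2401) (40, 93) (0, 93)]  |A|=1602.246
5. ⊥bis P1·P4 via (24.46,61.75): [(0, 43.2332) (20.6972, 47.2089) (27.0917, 56.4949) (8.81, 93) (0, 93)]  |A|=918.3251
6. ⊥bis P1·P5 via (23.05,34.46): [(0, 43.2332) (20.6972, 47.2089) (27.0917, 56.4949) (8.81, 93) (0, 93)]  |A|=918.3251
7. canonical 5-gon: [(0, 43.2332) (20.6972, 47.2089) (27.0917, 56.4949) (8.81, 93) (0, 93)]
8. shoelace: 918.3251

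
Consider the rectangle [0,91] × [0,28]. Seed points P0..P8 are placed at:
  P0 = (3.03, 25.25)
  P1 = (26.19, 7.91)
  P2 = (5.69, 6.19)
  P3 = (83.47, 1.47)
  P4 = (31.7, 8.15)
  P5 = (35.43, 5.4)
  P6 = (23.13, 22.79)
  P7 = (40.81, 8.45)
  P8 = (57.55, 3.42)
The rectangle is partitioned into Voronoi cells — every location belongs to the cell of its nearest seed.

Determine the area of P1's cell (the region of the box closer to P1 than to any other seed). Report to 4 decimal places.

1. box [0,91]×[0,28]: [(0, 0) (91, 0) (91, 28) (0, 28)]
2. ⊥bis P1·P0 via (14.61,16.58): [(2.1965, 0) (91, 0) (91, 28) (23.1602, 28)]  |A|=2193.0064
3. ⊥bis P1·P2 via (15.94,7.05): [(15.087, 17.217) (16.5315, 0) (91, 0) (91, 28) (23.1602, 28)]  |A|=2069.6029
4. ⊥bis P1·P3 via (54.83,4.69): [(15.087, 17.217) (16.5315, 0) (54.3027, 0) (57.4507, 28) (23.1602, 28)]  |A|=1086.1512
5. ⊥bis P1·P4 via (28.945,8.03): [(15.087, 17.217) (16.5315, 0) (29.2948, 0) (28.0752, 28) (23.1602, 28)]  |A|=324.7819
6. ⊥bis P1·P5 via (30.81,6.655): [(15.087, 17.217) (16.5315, 0) (29.0022, 0) (29.2543, 0.9282) (28.0752, 28) (23.1602, 28)]  |A|=324.6461
7. ⊥bis P1·P6 via (24.66,15.35): [(15.4033, 13.4464) (16.5315, 0) (29.0022, 0) (29.2543, 0.9282) (28.591, 16.1584)]  |A|=193.1739
8. ⊥bis P1·P7 via (33.5,8.18): [(15.4033, 13.4464) (16.5315, 0) (29.0022, 0) (29.2543, 0.9282) (28.591, 16.1584)]  |A|=193.1739
9. ⊥bis P1·P8 via (41.87,5.665): [(15.4033, 13.4464) (16.5315, 0) (29.0022, 0) (29.2543, 0.9282) (28.591, 16.1584)]  |A|=193.1739
10. canonical 5-gon: [(15.4033, 13.4464) (16.5315, 0) (29.0022, 0) (29.2543, 0.9282) (28.591, 16.1584)]
11. shoelace: 193.1739

Area of P1's cell: 193.1739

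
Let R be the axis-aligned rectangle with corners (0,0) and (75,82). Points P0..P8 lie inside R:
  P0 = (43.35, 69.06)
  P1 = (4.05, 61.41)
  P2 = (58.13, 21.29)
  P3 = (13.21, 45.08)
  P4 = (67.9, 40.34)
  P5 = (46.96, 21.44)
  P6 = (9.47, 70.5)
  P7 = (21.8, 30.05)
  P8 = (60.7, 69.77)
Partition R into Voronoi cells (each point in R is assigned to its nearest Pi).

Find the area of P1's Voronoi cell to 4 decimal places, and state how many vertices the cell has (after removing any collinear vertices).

Area of P1's cell: 201.2474 (3 vertices)

1. box [0,75]×[0,82]: [(0, 0) (75, 0) (75, 82) (0, 82)]
2. ⊥bis P1·P0 via (23.7,65.235): [(0, 0) (36.3984, 0) (20.4366, 82) (0, 82)]  |A|=2330.235
3. ⊥bis P1·P2 via (31.09,41.35): [(0, 0) (0.4139, 0) (28.919, 38.4236) (20.4366, 82) (0, 82)]  |A|=1638.9081
4. ⊥bis P1·P3 via (8.63,53.245): [(0, 48.4042) (24.3207, 62.0464) (20.4366, 82) (0, 82)]  |A|=612.4287
5. ⊥bis P1·P4 via (35.975,50.875): [(0, 48.4042) (24.3207, 62.0464) (20.4366, 82) (0, 82)]  |A|=612.4287
6. ⊥bis P1·P5 via (25.505,41.425): [(0, 48.4042) (24.3207, 62.0464) (20.4366, 82) (0, 82)]  |A|=612.4287
7. ⊥bis P1·P6 via (6.76,65.955): [(0, 69.9857) (0, 48.4042) (18.65, 58.8655)]  |A|=201.2474
8. ⊥bis P1·P7 via (12.925,45.73): [(0, 69.9857) (0, 48.4042) (18.65, 58.8655)]  |A|=201.2474
9. ⊥bis P1·P8 via (32.375,65.59): [(0, 69.9857) (0, 48.4042) (18.65, 58.8655)]  |A|=201.2474
10. canonical 3-gon: [(0, 69.9857) (0, 48.4042) (18.65, 58.8655)]
11. shoelace: 201.2474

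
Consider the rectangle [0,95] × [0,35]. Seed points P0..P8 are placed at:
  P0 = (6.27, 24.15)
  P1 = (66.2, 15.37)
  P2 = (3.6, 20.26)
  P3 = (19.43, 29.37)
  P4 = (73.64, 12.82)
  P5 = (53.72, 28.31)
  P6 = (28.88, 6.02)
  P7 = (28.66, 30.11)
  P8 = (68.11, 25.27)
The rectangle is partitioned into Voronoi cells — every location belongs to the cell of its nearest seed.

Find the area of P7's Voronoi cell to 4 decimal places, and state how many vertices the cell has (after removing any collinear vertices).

Area of P7's cell: 282.1873 (4 vertices)

1. box [0,95]×[0,35]: [(0, 0) (95, 0) (95, 35) (0, 35)]
2. ⊥bis P7·P0 via (17.465,27.13): [(24.6867, 0) (95, 0) (95, 35) (15.3701, 35)]  |A|=2624.0056
3. ⊥bis P7·P1 via (47.43,22.74): [(24.6867, 0) (38.5012, 0) (52.2439, 35) (15.3701, 35)]  |A|=887.044
4. ⊥bis P7·P2 via (16.13,25.185): [(21.8701, 10.5811) (26.0291, 0) (38.5012, 0) (52.2439, 35) (15.3701, 35)]  |A|=879.942
5. ⊥bis P7·P3 via (24.045,29.74): [(26.4294, 0) (38.5012, 0) (52.2439, 35) (23.6233, 35)]  |A|=712.1171
6. ⊥bis P7·P4 via (51.15,21.465): [(26.4294, 0) (38.5012, 0) (52.2439, 35) (23.6233, 35)]  |A|=712.1171
7. ⊥bis P7·P5 via (41.19,29.21): [(26.4294, 0) (38.5012, 0) (39.2242, 1.8413) (41.6059, 35) (23.6233, 35)]  |A|=535.7463
8. ⊥bis P7·P6 via (28.77,18.065): [(24.9838, 18.0304) (40.3971, 18.1712) (41.6059, 35) (23.6233, 35)]  |A|=282.1873
9. ⊥bis P7·P8 via (48.385,27.69): [(24.9838, 18.0304) (40.3971, 18.1712) (41.6059, 35) (23.6233, 35)]  |A|=282.1873
10. canonical 4-gon: [(24.9838, 18.0304) (40.3971, 18.1712) (41.6059, 35) (23.6233, 35)]
11. shoelace: 282.1873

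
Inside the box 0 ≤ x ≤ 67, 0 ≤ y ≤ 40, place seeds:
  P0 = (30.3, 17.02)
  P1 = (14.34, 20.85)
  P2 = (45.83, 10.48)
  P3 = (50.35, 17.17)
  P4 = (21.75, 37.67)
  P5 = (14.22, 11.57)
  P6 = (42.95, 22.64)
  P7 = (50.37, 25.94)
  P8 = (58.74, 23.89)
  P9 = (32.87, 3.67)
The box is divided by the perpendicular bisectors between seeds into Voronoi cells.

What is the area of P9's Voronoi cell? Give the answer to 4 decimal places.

1. box [0,67]×[0,40]: [(0, 0) (67, 0) (67, 40) (0, 40)]
2. ⊥bis P9·P0 via (31.585,10.345): [(0, 4.2646) (0, 0) (67, 0) (67, 17.1627)]  |A|=717.8149
3. ⊥bis P9·P1 via (23.605,12.26): [(19.71, 8.059) (12.2382, 0) (67, 0) (67, 17.1627)]  |A|=626.4738
4. ⊥bis P9·P2 via (39.35,7.075): [(37.0763, 11.4021) (19.71, 8.059) (12.2382, 0) (43.0677, 0)]  |A|=233.2476
5. ⊥bis P9·P3 via (41.61,10.42): [(37.0763, 11.4021) (19.71, 8.059) (12.2382, 0) (43.0677, 0)]  |A|=233.2476
6. ⊥bis P9·P4 via (27.31,20.67): [(37.0763, 11.4021) (19.71, 8.059) (12.2382, 0) (43.0677, 0)]  |A|=233.2476
7. ⊥bis P9·P5 via (23.545,7.62): [(37.0763, 11.4021) (24.0879, 8.9017) (20.3172, 0) (43.0677, 0)]  |A|=182.7968
8. ⊥bis P9·P6 via (37.91,13.155): [(37.0763, 11.4021) (24.0879, 8.9017) (20.3172, 0) (43.0677, 0)]  |A|=182.7968
9. ⊥bis P9·P7 via (41.62,14.805): [(37.0763, 11.4021) (24.0879, 8.9017) (20.3172, 0) (43.0677, 0)]  |A|=182.7968
10. ⊥bis P9·P8 via (45.805,13.78): [(37.0763, 11.4021) (24.0879, 8.9017) (20.3172, 0) (43.0677, 0)]  |A|=182.7968
11. canonical 4-gon: [(37.0763, 11.4021) (24.0879, 8.9017) (20.3172, 0) (43.0677, 0)]
12. shoelace: 182.7968

Area of P9's cell: 182.7968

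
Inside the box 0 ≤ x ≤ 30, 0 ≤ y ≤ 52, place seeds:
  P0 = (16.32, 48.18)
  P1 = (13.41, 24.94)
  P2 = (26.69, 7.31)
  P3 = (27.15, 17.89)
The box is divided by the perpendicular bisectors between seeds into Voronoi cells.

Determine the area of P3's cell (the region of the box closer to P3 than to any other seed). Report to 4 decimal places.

1. box [0,30]×[0,52]: [(0, 0) (30, 0) (30, 52) (0, 52)]
2. ⊥bis P3·P0 via (21.735,33.035): [(0, 25.2638) (0, 0) (30, 0) (30, 35.9901)]  |A|=918.8083
3. ⊥bis P3·P1 via (20.28,21.415): [(27.2549, 35.0086) (9.292, 0) (30, 0) (30, 35.9901)]  |A|=411.8784
4. ⊥bis P3·P2 via (26.92,12.6): [(27.2549, 35.0086) (16.0006, 13.0748) (30, 12.4661) (30, 35.9901)]  |A|=189.2433
5. canonical 4-gon: [(27.2549, 35.0086) (16.0006, 13.0748) (30, 12.4661) (30, 35.9901)]
6. shoelace: 189.2433

Area of P3's cell: 189.2433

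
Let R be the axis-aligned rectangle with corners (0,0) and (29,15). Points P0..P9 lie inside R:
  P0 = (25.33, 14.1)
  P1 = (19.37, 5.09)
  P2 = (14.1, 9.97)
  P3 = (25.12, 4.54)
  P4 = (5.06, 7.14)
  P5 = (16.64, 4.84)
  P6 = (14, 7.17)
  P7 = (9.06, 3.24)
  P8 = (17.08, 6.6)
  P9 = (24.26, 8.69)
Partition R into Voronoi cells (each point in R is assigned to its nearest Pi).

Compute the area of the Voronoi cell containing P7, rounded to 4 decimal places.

Area of P7's cell: 49.4663

1. box [0,29]×[0,15]: [(0, 0) (29, 0) (29, 15) (0, 15)]
2. ⊥bis P7·P0 via (17.195,8.67): [(0, 0) (22.9821, 0) (12.9698, 15) (0, 15)]  |A|=269.6394
3. ⊥bis P7·P1 via (14.215,4.165): [(0, 0) (14.9624, 0) (12.2708, 15) (0, 15)]  |A|=204.2486
4. ⊥bis P7·P2 via (11.58,6.605): [(0, 0) (14.9624, 0) (14.1183, 4.7041) (0.37, 15) (0, 15)]  |A|=142.9842
5. ⊥bis P7·P3 via (17.09,3.89): [(0, 0) (14.9624, 0) (14.1183, 4.7041) (0.37, 15) (0, 15)]  |A|=142.9842
6. ⊥bis P7·P4 via (7.06,5.19): [(1.9998, 0) (14.9624, 0) (14.1183, 4.7041) (9.7649, 7.9643)]  |A|=60.4823
7. ⊥bis P7·P5 via (12.85,4.04): [(1.9998, 0) (13.7028, 0) (12.4454, 5.9569) (9.7649, 7.9643)]  |A|=53.3247
8. ⊥bis P7·P6 via (11.53,5.205): [(9.5281, 7.7214) (1.9998, 0) (13.7028, 0) (12.992, 3.3673)]  |A|=49.4663
9. ⊥bis P7·P8 via (13.07,4.92): [(9.5281, 7.7214) (1.9998, 0) (13.7028, 0) (12.992, 3.3673)]  |A|=49.4663
10. ⊥bis P7·P9 via (16.66,5.965): [(9.5281, 7.7214) (1.9998, 0) (13.7028, 0) (12.992, 3.3673)]  |A|=49.4663
11. canonical 4-gon: [(9.5281, 7.7214) (1.9998, 0) (13.7028, 0) (12.992, 3.3673)]
12. shoelace: 49.4663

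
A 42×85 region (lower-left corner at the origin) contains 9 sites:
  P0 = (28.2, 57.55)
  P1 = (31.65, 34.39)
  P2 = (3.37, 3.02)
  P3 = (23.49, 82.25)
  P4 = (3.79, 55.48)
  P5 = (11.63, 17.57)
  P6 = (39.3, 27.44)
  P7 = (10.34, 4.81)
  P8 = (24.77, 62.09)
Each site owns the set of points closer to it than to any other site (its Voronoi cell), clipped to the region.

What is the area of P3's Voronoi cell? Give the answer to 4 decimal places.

Area of P3's cell: 504.4831

1. box [0,42]×[0,85]: [(0, 0) (42, 0) (42, 85) (0, 85)]
2. ⊥bis P3·P0 via (25.845,69.9): [(0, 64.9717) (42, 72.9806) (42, 85) (0, 85)]  |A|=673.0032
3. ⊥bis P3·P1 via (27.57,58.32): [(0, 64.9717) (42, 72.9806) (42, 85) (0, 85)]  |A|=673.0032
4. ⊥bis P3·P2 via (13.43,42.635): [(0, 64.9717) (42, 72.9806) (42, 85) (0, 85)]  |A|=673.0032
5. ⊥bis P3·P4 via (13.64,68.865): [(0, 78.9027) (15.0347, 67.8386) (42, 72.9806) (42, 85) (0, 85)]  |A|=568.2787
6. ⊥bis P3·P5 via (17.56,49.91): [(0, 78.9027) (15.0347, 67.8386) (42, 72.9806) (42, 85) (0, 85)]  |A|=568.2787
7. ⊥bis P3·P6 via (31.395,54.845): [(0, 78.9027) (15.0347, 67.8386) (42, 72.9806) (42, 85) (0, 85)]  |A|=568.2787
8. ⊥bis P3·P7 via (16.915,43.53): [(0, 78.9027) (15.0347, 67.8386) (42, 72.9806) (42, 85) (0, 85)]  |A|=568.2787
9. ⊥bis P3·P8 via (24.13,72.17): [(0, 78.9027) (10.3388, 71.2944) (42, 73.3046) (42, 85) (0, 85)]  |A|=504.4831
10. canonical 5-gon: [(0, 78.9027) (10.3388, 71.2944) (42, 73.3046) (42, 85) (0, 85)]
11. shoelace: 504.4831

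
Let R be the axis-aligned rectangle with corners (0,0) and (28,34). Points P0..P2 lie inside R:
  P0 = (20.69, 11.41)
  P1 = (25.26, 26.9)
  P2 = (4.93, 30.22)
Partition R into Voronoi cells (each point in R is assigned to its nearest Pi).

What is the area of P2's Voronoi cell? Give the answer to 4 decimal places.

Area of P2's cell: 264.7850

1. box [0,28]×[0,34]: [(0, 0) (28, 0) (28, 34) (0, 34)]
2. ⊥bis P2·P0 via (12.81,20.815): [(0, 10.0821) (28, 33.542) (28, 34) (0, 34)]  |A|=341.2628
3. ⊥bis P2·P1 via (15.095,28.56): [(0, 10.0821) (13.9919, 21.8053) (15.9834, 34) (0, 34)]  |A|=264.785
4. canonical 4-gon: [(0, 10.0821) (13.9919, 21.8053) (15.9834, 34) (0, 34)]
5. shoelace: 264.785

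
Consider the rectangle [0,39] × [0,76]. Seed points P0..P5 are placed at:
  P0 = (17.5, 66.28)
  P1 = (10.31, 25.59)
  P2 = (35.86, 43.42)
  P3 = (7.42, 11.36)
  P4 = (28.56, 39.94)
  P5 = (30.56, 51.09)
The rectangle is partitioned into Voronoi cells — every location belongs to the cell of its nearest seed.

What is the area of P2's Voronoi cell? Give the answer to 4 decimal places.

1. box [0,39]×[0,76]: [(0, 0) (39, 0) (39, 76) (0, 76)]
2. ⊥bis P2·P0 via (26.68,54.85): [(0, 33.422) (0, 0) (39, 0) (39, 64.7448)]  |A|=1914.252
3. ⊥bis P2·P1 via (23.085,34.505): [(15.2779, 45.6924) (39, 11.6992) (39, 64.7448)]  |A|=629.1772
4. ⊥bis P2·P3 via (21.64,27.39): [(15.2779, 45.6924) (38.4669, 12.4631) (39, 11.9902) (39, 64.7448)]  |A|=629.0996
5. ⊥bis P2·P4 via (32.21,41.68): [(26.1389, 54.4154) (39, 27.4366) (39, 64.7448)]  |A|=239.9126
6. ⊥bis P2·P5 via (33.21,47.255): [(30.4587, 45.3538) (39, 27.4366) (39, 51.2559)]  |A|=101.7245
7. canonical 3-gon: [(30.4587, 45.3538) (39, 27.4366) (39, 51.2559)]
8. shoelace: 101.7245

Area of P2's cell: 101.7245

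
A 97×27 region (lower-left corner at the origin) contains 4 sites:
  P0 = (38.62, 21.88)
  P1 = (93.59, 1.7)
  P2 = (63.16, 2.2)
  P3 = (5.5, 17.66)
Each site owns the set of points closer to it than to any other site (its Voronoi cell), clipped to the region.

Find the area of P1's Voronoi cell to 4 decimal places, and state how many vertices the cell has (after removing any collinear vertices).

Area of P1's cell: 497.7509 (4 vertices)

1. box [0,97]×[0,27]: [(0, 0) (97, 0) (97, 27) (0, 27)]
2. ⊥bis P1·P0 via (66.105,11.79): [(61.7768, 0) (97, 0) (97, 27) (71.6887, 27)]  |A|=817.2156
3. ⊥bis P1·P2 via (78.375,1.95): [(78.343, 0) (97, 0) (97, 27) (78.7866, 27)]  |A|=497.7509
4. ⊥bis P1·P3 via (49.545,9.68): [(78.343, 0) (97, 0) (97, 27) (78.7866, 27)]  |A|=497.7509
5. canonical 4-gon: [(78.343, 0) (97, 0) (97, 27) (78.7866, 27)]
6. shoelace: 497.7509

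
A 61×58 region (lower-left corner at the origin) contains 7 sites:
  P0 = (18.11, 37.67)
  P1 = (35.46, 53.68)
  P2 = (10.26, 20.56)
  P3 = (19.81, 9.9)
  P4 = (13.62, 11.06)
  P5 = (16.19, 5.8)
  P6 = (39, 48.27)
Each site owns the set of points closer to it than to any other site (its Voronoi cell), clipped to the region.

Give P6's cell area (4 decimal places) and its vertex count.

1. box [0,61]×[0,58]: [(0, 0) (61, 0) (61, 58) (0, 58)]
2. ⊥bis P6·P0 via (28.555,42.97): [(50.3588, 0) (61, 0) (61, 58) (20.9285, 58)]  |A|=1470.668
3. ⊥bis P6·P1 via (37.23,50.975): [(27.668, 44.7181) (50.3588, 0) (61, 0) (61, 58) (47.9659, 58)]  |A|=1291.1141
4. ⊥bis P6·P2 via (24.63,34.415): [(27.668, 44.7181) (42.0791, 16.3173) (57.8116, 0) (61, 0) (61, 58) (47.9659, 58)]  |A|=1230.3094
5. ⊥bis P6·P3 via (29.405,29.085): [(27.668, 44.7181) (37.7075, 24.9327) (61, 13.2834) (61, 58) (47.9659, 58)]  |A|=1003.7561
6. ⊥bis P6·P4 via (26.31,29.665): [(27.668, 44.7181) (37.7075, 24.9327) (61, 13.2834) (61, 58) (47.9659, 58)]  |A|=1003.7561
7. ⊥bis P6·P5 via (27.595,27.035): [(27.668, 44.7181) (37.7075, 24.9327) (61, 13.2834) (61, 58) (47.9659, 58)]  |A|=1003.7561
8. canonical 5-gon: [(27.668, 44.7181) (37.7075, 24.9327) (61, 13.2834) (61, 58) (47.9659, 58)]
9. shoelace: 1003.7561

Area of P6's cell: 1003.7561 (5 vertices)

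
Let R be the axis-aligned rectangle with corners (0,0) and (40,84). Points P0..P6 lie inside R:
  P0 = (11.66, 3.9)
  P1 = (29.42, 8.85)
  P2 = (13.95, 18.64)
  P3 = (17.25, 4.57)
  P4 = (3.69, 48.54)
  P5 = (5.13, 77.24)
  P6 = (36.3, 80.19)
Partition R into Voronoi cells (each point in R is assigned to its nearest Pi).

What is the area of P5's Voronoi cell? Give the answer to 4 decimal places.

1. box [0,40]×[0,84]: [(0, 0) (40, 0) (40, 84) (0, 84)]
2. ⊥bis P5·P0 via (8.395,40.57): [(0, 39.8225) (40, 43.384) (40, 84) (0, 84)]  |A|=1695.8689
3. ⊥bis P5·P1 via (17.275,43.045): [(0, 39.8225) (10.946, 40.7971) (40, 51.1162) (40, 84) (0, 84)]  |A|=1583.5433
4. ⊥bis P5·P2 via (9.54,47.94): [(0, 46.5041) (40, 52.5246) (40, 84) (0, 84)]  |A|=1379.4258
5. ⊥bis P5·P3 via (11.19,40.905): [(0, 46.5041) (40, 52.5246) (40, 84) (0, 84)]  |A|=1379.4258
6. ⊥bis P5·P4 via (4.41,62.89): [(0, 63.1113) (40, 61.1043) (40, 84) (0, 84)]  |A|=875.6886
7. ⊥bis P5·P6 via (20.715,78.715): [(0, 63.1113) (22.2977, 61.9925) (20.2148, 84) (0, 84)]  |A|=455.3236
8. canonical 4-gon: [(0, 63.1113) (22.2977, 61.9925) (20.2148, 84) (0, 84)]
9. shoelace: 455.3236

Area of P5's cell: 455.3236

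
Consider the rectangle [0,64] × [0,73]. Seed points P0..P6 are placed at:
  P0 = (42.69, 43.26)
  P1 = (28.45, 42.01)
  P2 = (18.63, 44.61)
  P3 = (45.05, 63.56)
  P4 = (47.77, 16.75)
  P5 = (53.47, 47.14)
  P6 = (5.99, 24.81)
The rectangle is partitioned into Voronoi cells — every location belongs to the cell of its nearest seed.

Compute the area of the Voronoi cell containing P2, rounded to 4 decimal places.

1. box [0,64]×[0,73]: [(0, 0) (64, 0) (64, 73) (0, 73)]
2. ⊥bis P2·P0 via (30.66,43.935): [(0, 0) (28.1948, 0) (32.2908, 73) (0, 73)]  |A|=2207.7262
3. ⊥bis P2·P1 via (23.54,43.31): [(0, 0) (12.073, 0) (31.4009, 73) (0, 73)]  |A|=1586.797
4. ⊥bis P2·P3 via (31.84,54.085): [(0, 0) (12.073, 0) (27.8615, 59.6319) (18.273, 73) (0, 73)]  |A|=1499.0494
5. ⊥bis P2·P4 via (33.2,30.68): [(0, 0) (3.8676, 0) (15.2156, 11.8693) (27.8615, 59.6319) (18.273, 73) (0, 73)]  |A|=1450.3535
6. ⊥bis P2·P5 via (36.05,45.875): [(0, 0) (3.8676, 0) (15.2156, 11.8693) (27.8615, 59.6319) (18.273, 73) (0, 73)]  |A|=1450.3535
7. ⊥bis P2·P6 via (12.31,34.71): [(0, 42.5685) (19.9685, 29.8209) (27.8615, 59.6319) (18.273, 73) (0, 73)]  |A|=894.0199
8. canonical 5-gon: [(0, 42.5685) (19.9685, 29.8209) (27.8615, 59.6319) (18.273, 73) (0, 73)]
9. shoelace: 894.0199

Area of P2's cell: 894.0199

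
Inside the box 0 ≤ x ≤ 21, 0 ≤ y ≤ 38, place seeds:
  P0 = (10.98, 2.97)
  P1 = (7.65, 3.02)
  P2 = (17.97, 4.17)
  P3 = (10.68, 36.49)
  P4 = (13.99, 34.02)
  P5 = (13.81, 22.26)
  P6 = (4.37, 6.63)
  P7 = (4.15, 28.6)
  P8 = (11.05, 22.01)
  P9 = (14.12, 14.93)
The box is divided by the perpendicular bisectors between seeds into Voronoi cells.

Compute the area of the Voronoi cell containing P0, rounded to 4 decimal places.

Area of P0's cell: 44.9160

1. box [0,21]×[0,38]: [(0, 0) (21, 0) (21, 38) (0, 38)]
2. ⊥bis P0·P1 via (9.315,2.995): [(9.27, 0) (21, 0) (21, 38) (9.8406, 38)]  |A|=434.898
3. ⊥bis P0·P2 via (14.475,3.57): [(9.7379, 31.1633) (9.27, 0) (15.0879, 0)]  |A|=90.6517
4. ⊥bis P0·P3 via (10.83,19.73): [(11.6994, 19.7378) (9.5661, 19.7187) (9.27, 0) (15.0879, 0)]  |A|=78.4459
5. ⊥bis P0·P4 via (12.485,18.495): [(11.9031, 18.5514) (9.552, 18.7793) (9.27, 0) (15.0879, 0)]  |A|=76.0726
6. ⊥bis P0·P5 via (12.395,12.615): [(12.9358, 12.5357) (9.4659, 13.0447) (9.27, 0) (15.0879, 0)]  |A|=59.1473
7. ⊥bis P0·P6 via (7.675,4.8): [(12.9358, 12.5357) (12.0317, 12.6683) (9.3886, 7.8947) (9.27, 0) (15.0879, 0)]  |A|=52.5257
8. ⊥bis P0·P7 via (7.565,15.785): [(12.9358, 12.5357) (12.0317, 12.6683) (9.3886, 7.8947) (9.27, 0) (15.0879, 0)]  |A|=52.5257
9. ⊥bis P0·P8 via (11.015,12.49): [(12.9449, 12.4829) (11.9311, 12.4866) (9.3886, 7.8947) (9.27, 0) (15.0879, 0)]  |A|=52.4102
10. ⊥bis P0·P9 via (12.55,8.95): [(13.5987, 8.6747) (10.3, 9.5407) (9.3886, 7.8947) (9.27, 0) (15.0879, 0)]  |A|=44.916
11. canonical 5-gon: [(13.5987, 8.6747) (10.3, 9.5407) (9.3886, 7.8947) (9.27, 0) (15.0879, 0)]
12. shoelace: 44.916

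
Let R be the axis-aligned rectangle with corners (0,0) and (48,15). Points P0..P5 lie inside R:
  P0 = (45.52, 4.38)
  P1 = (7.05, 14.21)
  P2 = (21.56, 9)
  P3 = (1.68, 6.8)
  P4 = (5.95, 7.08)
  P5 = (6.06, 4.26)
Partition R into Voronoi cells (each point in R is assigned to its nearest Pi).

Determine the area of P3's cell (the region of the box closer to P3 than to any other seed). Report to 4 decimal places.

1. box [0,48]×[0,15]: [(0, 0) (48, 0) (48, 15) (0, 15)]
2. ⊥bis P3·P0 via (23.6,5.59): [(0, 0) (23.2914, 0) (24.1194, 15) (0, 15)]  |A|=355.5815
3. ⊥bis P3·P1 via (4.365,10.505): [(0, 13.6683) (0, 0) (18.8607, 0)]  |A|=128.897
4. ⊥bis P3·P2 via (11.62,7.9): [(11.9392, 5.016) (0, 13.6683) (0, 0) (12.4942, 0)]  |A|=112.9298
5. ⊥bis P3·P4 via (3.815,6.94): [(3.5421, 11.1013) (0, 13.6683) (0, 0) (4.2701, 0)]  |A|=47.9092
6. ⊥bis P3·P5 via (3.87,5.53): [(3.9037, 5.588) (3.5421, 11.1013) (0, 13.6683) (0, 0) (0.6631, 0)]  |A|=37.8313
7. canonical 5-gon: [(3.9037, 5.588) (3.5421, 11.1013) (0, 13.6683) (0, 0) (0.6631, 0)]
8. shoelace: 37.8313

Area of P3's cell: 37.8313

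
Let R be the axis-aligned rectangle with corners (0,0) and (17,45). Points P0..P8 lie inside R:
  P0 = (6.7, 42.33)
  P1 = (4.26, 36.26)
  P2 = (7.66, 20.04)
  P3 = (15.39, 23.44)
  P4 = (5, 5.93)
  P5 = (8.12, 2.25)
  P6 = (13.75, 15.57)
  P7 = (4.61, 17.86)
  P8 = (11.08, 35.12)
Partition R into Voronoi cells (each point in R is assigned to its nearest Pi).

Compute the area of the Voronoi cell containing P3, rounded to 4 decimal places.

1. box [0,17]×[0,45]: [(0, 0) (17, 0) (17, 45) (0, 45)]
2. ⊥bis P3·P0 via (11.045,32.885): [(0, 27.8039) (0, 0) (17, 0) (17, 35.6245)]  |A|=539.1417
3. ⊥bis P3·P1 via (9.825,29.85): [(15.886, 35.112) (0, 21.3202) (0, 0) (17, 0) (17, 35.6245)]  |A|=487.6411
4. ⊥bis P3·P2 via (11.525,21.74): [(15.886, 35.112) (8.4738, 28.6769) (17, 9.2924) (17, 35.6245)]  |A|=113.941
5. ⊥bis P3·P4 via (10.195,14.685): [(15.886, 35.112) (8.4738, 28.6769) (16.1937, 11.1255) (17, 10.6471) (17, 35.6245)]  |A|=113.3948
6. ⊥bis P3·P5 via (11.755,12.845): [(15.886, 35.112) (8.4738, 28.6769) (16.0919, 11.3571) (17, 11.0455) (17, 35.6245)]  |A|=113.1449
7. ⊥bis P3·P6 via (14.57,19.505): [(15.886, 35.112) (8.4738, 28.6769) (12.3, 19.978) (17, 18.9986) (17, 35.6245)]  |A|=91.1313
8. ⊥bis P3·P7 via (10,20.65): [(15.886, 35.112) (8.4738, 28.6769) (12.3, 19.978) (17, 18.9986) (17, 35.6245)]  |A|=91.1313
9. ⊥bis P3·P8 via (13.235,29.28): [(8.9105, 27.6842) (12.3, 19.978) (17, 18.9986) (17, 30.6693)]  |A|=63.6549
10. canonical 4-gon: [(8.9105, 27.6842) (12.3, 19.978) (17, 18.9986) (17, 30.6693)]
11. shoelace: 63.6549

Area of P3's cell: 63.6549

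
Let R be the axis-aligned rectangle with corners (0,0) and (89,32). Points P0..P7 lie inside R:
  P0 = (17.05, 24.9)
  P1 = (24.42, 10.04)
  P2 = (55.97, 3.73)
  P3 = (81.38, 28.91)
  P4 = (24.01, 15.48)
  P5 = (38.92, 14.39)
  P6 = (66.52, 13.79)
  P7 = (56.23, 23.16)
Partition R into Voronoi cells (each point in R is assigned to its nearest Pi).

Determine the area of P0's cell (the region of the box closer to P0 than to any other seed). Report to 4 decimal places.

Area of P0's cell: 479.0568

1. box [0,89]×[0,32]: [(0, 0) (89, 0) (89, 32) (0, 32)]
2. ⊥bis P0·P1 via (20.735,17.47): [(0, 7.1862) (50.0316, 32) (0, 32)]  |A|=620.7363
3. ⊥bis P0·P2 via (36.51,14.315): [(0, 7.1862) (44.688, 29.3498) (46.1295, 32) (0, 32)]  |A|=615.5656
4. ⊥bis P0·P3 via (49.215,26.905): [(0, 7.1862) (44.688, 29.3498) (46.1295, 32) (0, 32)]  |A|=615.5656
5. ⊥bis P0·P4 via (20.53,20.19): [(0, 7.1862) (8.913, 11.6067) (36.5142, 32) (0, 32)]  |A|=482.9047
6. ⊥bis P0·P5 via (27.985,19.645): [(0, 7.1862) (8.913, 11.6067) (32.4955, 29.0307) (33.9224, 32) (0, 32)]  |A|=479.0568
7. ⊥bis P0·P6 via (41.785,19.345): [(0, 7.1862) (8.913, 11.6067) (32.4955, 29.0307) (33.9224, 32) (0, 32)]  |A|=479.0568
8. ⊥bis P0·P7 via (36.64,24.03): [(0, 7.1862) (8.913, 11.6067) (32.4955, 29.0307) (33.9224, 32) (0, 32)]  |A|=479.0568
9. canonical 5-gon: [(0, 7.1862) (8.913, 11.6067) (32.4955, 29.0307) (33.9224, 32) (0, 32)]
10. shoelace: 479.0568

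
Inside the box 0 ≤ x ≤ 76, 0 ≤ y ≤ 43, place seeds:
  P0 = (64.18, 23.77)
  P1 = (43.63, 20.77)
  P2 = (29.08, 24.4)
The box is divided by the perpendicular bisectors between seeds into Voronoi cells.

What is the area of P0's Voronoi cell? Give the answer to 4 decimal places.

1. box [0,76]×[0,43]: [(0, 0) (76, 0) (76, 43) (0, 43)]
2. ⊥bis P0·P1 via (53.905,22.27): [(57.1561, 0) (76, 0) (76, 43) (50.8787, 43)]  |A|=945.2514
3. ⊥bis P0·P2 via (46.63,24.085): [(57.1561, 0) (76, 0) (76, 43) (50.8787, 43)]  |A|=945.2514
4. canonical 4-gon: [(57.1561, 0) (76, 0) (76, 43) (50.8787, 43)]
5. shoelace: 945.2514

Area of P0's cell: 945.2514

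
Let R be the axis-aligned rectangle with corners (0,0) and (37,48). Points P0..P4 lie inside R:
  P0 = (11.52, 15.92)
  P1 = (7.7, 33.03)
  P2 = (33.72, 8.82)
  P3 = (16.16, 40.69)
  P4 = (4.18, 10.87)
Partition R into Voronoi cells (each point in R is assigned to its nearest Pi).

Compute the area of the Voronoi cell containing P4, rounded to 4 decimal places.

1. box [0,37]×[0,48]: [(0, 0) (37, 0) (37, 48) (0, 48)]
2. ⊥bis P4·P0 via (7.85,13.395): [(0, 24.8047) (0, 0) (17.0659, 0)]  |A|=211.6574
3. ⊥bis P4·P1 via (5.94,21.95): [(1.4762, 22.659) (0, 22.8935) (0, 0) (17.0659, 0)]  |A|=210.2467
4. ⊥bis P4·P2 via (18.95,9.845): [(1.4762, 22.659) (0, 22.8935) (0, 0) (17.0659, 0)]  |A|=210.2467
5. ⊥bis P4·P3 via (10.17,25.78): [(1.4762, 22.659) (0, 22.8935) (0, 0) (17.0659, 0)]  |A|=210.2467
6. canonical 4-gon: [(1.4762, 22.659) (0, 22.8935) (0, 0) (17.0659, 0)]
7. shoelace: 210.2467

Area of P4's cell: 210.2467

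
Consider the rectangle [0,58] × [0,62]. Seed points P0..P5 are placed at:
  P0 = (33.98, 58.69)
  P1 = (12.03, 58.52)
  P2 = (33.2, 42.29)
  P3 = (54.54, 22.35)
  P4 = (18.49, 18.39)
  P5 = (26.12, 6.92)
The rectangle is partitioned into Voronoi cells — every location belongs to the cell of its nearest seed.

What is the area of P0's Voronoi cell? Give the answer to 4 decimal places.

Area of P0's cell: 414.1178

1. box [0,58]×[0,62]: [(0, 0) (58, 0) (58, 62) (0, 62)]
2. ⊥bis P0·P1 via (23.005,58.605): [(23.4589, 0) (58, 0) (58, 62) (22.9787, 62)]  |A|=2156.4346
3. ⊥bis P0·P2 via (33.59,50.49): [(23.064, 50.9906) (58, 49.329) (58, 62) (22.9787, 62)]  |A|=414.1178
4. ⊥bis P0·P3 via (44.26,40.52): [(23.064, 50.9906) (58, 49.329) (58, 62) (22.9787, 62)]  |A|=414.1178
5. ⊥bis P0·P4 via (26.235,38.54): [(23.064, 50.9906) (58, 49.329) (58, 62) (22.9787, 62)]  |A|=414.1178
6. ⊥bis P0·P5 via (30.05,32.805): [(23.064, 50.9906) (58, 49.329) (58, 62) (22.9787, 62)]  |A|=414.1178
7. canonical 4-gon: [(23.064, 50.9906) (58, 49.329) (58, 62) (22.9787, 62)]
8. shoelace: 414.1178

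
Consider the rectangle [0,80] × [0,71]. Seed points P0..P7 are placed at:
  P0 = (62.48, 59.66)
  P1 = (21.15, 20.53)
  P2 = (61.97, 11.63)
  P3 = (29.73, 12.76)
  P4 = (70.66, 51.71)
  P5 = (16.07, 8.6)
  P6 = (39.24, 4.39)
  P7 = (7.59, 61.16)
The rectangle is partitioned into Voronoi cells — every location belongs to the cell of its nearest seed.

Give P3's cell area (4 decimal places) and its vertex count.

1. box [0,80]×[0,71]: [(0, 0) (80, 0) (80, 71) (0, 71)]
2. ⊥bis P3·P0 via (46.105,36.21): [(0, 68.4049) (0, 0) (80, 0) (80, 12.5413)]  |A|=3237.8469
3. ⊥bis P3·P1 via (25.44,16.645): [(44.2996, 37.4707) (10.3664, 0) (80, 0) (80, 12.5413)]  |A|=1528.4745
4. ⊥bis P3·P2 via (45.85,12.195): [(46.6777, 35.8101) (44.2996, 37.4707) (10.3664, 0) (45.4226, 0)]  |A|=700.4114
5. ⊥bis P3·P4 via (50.195,32.235): [(46.6777, 35.8101) (44.2996, 37.4707) (10.3664, 0) (45.4226, 0)]  |A|=700.4114
6. ⊥bis P3·P5 via (22.9,10.68): [(46.6777, 35.8101) (44.2996, 37.4707) (22.1798, 13.0449) (26.1525, 0) (45.4226, 0)]  |A|=597.4472
7. ⊥bis P3·P6 via (34.485,8.575): [(46.1892, 21.8733) (46.6777, 35.8101) (44.2996, 37.4707) (22.1798, 13.0449) (26.1525, 0) (26.9379, 0)]  |A|=395.2866
8. ⊥bis P3·P7 via (18.66,36.96): [(46.1892, 21.8733) (46.6777, 35.8101) (44.2996, 37.4707) (22.1798, 13.0449) (26.1525, 0) (26.9379, 0)]  |A|=395.2866
9. canonical 6-gon: [(46.1892, 21.8733) (46.6777, 35.8101) (44.2996, 37.4707) (22.1798, 13.0449) (26.1525, 0) (26.9379, 0)]
10. shoelace: 395.2866

Area of P3's cell: 395.2866 (6 vertices)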